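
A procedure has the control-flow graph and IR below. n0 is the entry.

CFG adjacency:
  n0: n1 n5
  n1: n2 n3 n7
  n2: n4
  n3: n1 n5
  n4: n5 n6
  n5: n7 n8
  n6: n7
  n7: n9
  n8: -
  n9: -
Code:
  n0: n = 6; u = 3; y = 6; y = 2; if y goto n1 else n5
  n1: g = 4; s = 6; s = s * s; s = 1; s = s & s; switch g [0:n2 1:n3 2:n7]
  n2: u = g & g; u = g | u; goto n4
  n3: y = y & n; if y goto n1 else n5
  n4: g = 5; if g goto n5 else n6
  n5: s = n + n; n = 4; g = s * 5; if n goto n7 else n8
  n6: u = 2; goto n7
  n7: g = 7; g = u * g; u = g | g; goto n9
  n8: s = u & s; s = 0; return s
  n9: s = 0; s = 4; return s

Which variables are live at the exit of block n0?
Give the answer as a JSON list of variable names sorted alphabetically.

def/use:
  n0: def={n,u,y} ue=∅
  n1: def={g,s} ue=∅
  n2: def={u} ue={g}
  n3: def={y} ue={n,y}
  n4: def={g} ue=∅
  n5: def={g,n,s} ue={n}
  n6: def={u} ue=∅
  n7: def={g,u} ue={u}
  n8: def={s} ue={s,u}
  n9: def={s} ue=∅

Backward fixpoint:
  live n0: ∅→{n,u,y}
  live n1: {n,u,y}→{g,n,u,y}
  live n2: {g,n}→{n,u}
  live n3: {n,u,y}→{n,u,y}
  live n4: {n,u}→{n,u}
  live n5: {n,u}→{s,u}
  live n6: ∅→{u}
  live n7: {u}→∅
  live n8: {s,u}→∅
  live n9: ∅→∅

live-out(n0) = ["n", "u", "y"]

Answer: ["n", "u", "y"]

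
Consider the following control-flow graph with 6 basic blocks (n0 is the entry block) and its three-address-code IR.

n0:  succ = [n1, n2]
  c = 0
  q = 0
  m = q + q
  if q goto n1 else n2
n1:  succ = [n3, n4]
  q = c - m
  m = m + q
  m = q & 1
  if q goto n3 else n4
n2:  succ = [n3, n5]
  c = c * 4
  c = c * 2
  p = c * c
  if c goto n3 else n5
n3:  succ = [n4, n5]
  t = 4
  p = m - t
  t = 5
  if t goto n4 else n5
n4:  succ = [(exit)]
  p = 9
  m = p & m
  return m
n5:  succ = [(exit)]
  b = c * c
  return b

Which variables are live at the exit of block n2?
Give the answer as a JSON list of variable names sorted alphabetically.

Block summaries:
  n0 def {c,m,q} use ∅
  n1 def {m,q} use {c,m}
  n2 def {c,p} use {c}
  n3 def {p,t} use {m}
  n4 def {m,p} use {m}
  n5 def {b} use {c}

Backward fixpoint:
  live n0: ∅→{c,m}
  live n1: {c,m}→{c,m}
  live n2: {c,m}→{c,m}
  live n3: {c,m}→{c,m}
  live n4: {m}→∅
  live n5: {c}→∅

live-out(n2) = ["c", "m"]

Answer: ["c", "m"]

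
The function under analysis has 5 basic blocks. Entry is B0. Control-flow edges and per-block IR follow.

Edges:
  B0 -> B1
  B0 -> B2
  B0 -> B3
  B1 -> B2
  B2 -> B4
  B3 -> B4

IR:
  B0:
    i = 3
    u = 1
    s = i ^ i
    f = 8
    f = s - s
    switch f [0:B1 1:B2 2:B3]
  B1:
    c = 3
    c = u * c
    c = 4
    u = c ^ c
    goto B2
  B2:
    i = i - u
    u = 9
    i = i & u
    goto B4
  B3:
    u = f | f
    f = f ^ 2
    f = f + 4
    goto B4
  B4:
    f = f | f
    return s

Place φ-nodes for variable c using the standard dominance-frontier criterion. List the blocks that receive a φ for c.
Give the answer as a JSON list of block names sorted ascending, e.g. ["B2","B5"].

idom tree: B1←B0 B2←B0 B3←B0 B4←B0
Dom∩ at merges:
  B2: preds {B0,B1}: {B0} ∩ {B0,B1} = {B0}; idom=B0
  B4: preds {B2,B3}: {B0,B2} ∩ {B0,B3} = {B0}; idom=B0

DF walk-up:
  B2←B0: walk · to B0
  B2←B1: walk B1 to B0
  B4←B2: walk B2 to B0
  B4←B3: walk B3 to B0
  B0: DF=∅
  B1: DF={B2}
  B2: DF={B4}
  B3: DF={B4}
  B4: DF=∅

φ for c: defs {B1}
  DF⁺ = {B2,B4}

Answer: ["B2", "B4"]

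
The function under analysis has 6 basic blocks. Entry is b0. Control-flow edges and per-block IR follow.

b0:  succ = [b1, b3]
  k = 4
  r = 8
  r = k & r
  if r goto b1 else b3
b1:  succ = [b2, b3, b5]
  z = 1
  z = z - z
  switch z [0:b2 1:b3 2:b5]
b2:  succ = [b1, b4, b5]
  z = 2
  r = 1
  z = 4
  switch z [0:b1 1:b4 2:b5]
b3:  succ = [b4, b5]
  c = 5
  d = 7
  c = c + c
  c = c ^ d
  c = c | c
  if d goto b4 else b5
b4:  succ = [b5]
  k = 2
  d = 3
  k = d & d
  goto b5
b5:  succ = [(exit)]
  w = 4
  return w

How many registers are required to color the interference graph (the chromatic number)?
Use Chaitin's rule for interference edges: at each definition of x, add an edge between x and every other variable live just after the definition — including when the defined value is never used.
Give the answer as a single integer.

Block summaries:
  b0: {k,r} / ∅
  b1: {z} / ∅
  b2: {r,z} / ∅
  b3: {c,d} / ∅
  b4: {d,k} / ∅
  b5: {w} / ∅

Backward fixpoint:
  b0: in=∅ out=∅
  b1: in=∅ out=∅
  b2: in=∅ out=∅
  b3: in=∅ out=∅
  b4: in=∅ out=∅
  b5: in=∅ out=∅

Interference:
  c↔{d}
  d↔{c}
  k↔{r}
  r↔{k}
  w↔∅
  z↔∅

Registers:
  lower bound: {c,d} mutually conflict ⇒ χ ≥ 2
  2-colouring: R0={c,k,w,z}  R1={d,r}
  χ = 2

Answer: 2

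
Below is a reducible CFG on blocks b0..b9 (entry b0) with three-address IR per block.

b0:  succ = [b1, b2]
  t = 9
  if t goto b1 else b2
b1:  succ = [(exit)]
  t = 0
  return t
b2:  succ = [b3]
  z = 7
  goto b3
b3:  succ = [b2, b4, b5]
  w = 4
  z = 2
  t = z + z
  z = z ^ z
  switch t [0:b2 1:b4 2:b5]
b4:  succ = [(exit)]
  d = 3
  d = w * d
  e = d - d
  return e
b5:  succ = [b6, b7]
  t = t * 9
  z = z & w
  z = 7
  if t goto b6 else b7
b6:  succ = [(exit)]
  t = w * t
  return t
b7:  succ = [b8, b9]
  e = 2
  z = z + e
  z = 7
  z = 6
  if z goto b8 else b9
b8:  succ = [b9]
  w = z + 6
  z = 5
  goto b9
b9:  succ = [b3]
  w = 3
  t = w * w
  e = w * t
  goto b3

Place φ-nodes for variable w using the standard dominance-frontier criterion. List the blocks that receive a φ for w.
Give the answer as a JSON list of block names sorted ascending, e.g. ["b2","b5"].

Answer: ["b2", "b3", "b9"]

Analysis:
idom tree: b1←b0 b2←b0 b3←b2 b4←b3 b5←b3 b6←b5 b7←b5 b8←b7 b9←b7
Dom∩ at merges:
  b2: preds {b0,b3}: {b0} ∩ {b0,b2,b3} = {b0}; idom=b0
  b3: preds {b2,b9}: {b0,b2} ∩ {b0,b2,b3,b5,b7,b9} = {b0,b2}; idom=b2
  b9: preds {b7,b8}: {b0,b2,b3,b5,b7} ∩ {b0,b2,b3,b5,b7,b8} = {b0,b2,b3,b5,b7}; idom=b7

DF walk-up:
  join b2 pred b0: · stop@b0
  join b2 pred b3: b3→b2 stop@b0
  join b3 pred b2: · stop@b2
  join b3 pred b9: b9→b7→b5→b3 stop@b2
  join b9 pred b7: · stop@b7
  join b9 pred b8: b8 stop@b7
  b0 → ∅
  b1 → ∅
  b2 → {b2}
  b3 → {b2,b3}
  b4 → ∅
  b5 → {b3}
  b6 → ∅
  b7 → {b3}
  b8 → {b9}
  b9 → {b3}

φ for w: defs {b3,b8,b9}
  DF⁺ = {b2,b3,b9}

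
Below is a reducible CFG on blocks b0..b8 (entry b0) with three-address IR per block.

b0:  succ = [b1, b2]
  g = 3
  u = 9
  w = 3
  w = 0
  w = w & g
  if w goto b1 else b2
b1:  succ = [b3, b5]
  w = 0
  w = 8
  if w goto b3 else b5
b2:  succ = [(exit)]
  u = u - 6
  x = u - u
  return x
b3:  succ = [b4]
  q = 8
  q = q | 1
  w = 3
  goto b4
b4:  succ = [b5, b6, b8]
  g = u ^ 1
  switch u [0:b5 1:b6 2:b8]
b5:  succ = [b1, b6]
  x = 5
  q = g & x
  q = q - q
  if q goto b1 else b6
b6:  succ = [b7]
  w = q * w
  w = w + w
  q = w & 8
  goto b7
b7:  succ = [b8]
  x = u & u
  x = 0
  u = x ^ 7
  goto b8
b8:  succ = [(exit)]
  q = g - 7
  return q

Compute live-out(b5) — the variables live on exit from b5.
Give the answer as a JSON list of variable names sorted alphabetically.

def/use:
  b0: {g,u,w} / ∅
  b1: {w} / ∅
  b2: {u,x} / {u}
  b3: {q,w} / ∅
  b4: {g} / {u}
  b5: {q,x} / {g}
  b6: {q,w} / {q,w}
  b7: {u,x} / {u}
  b8: {q} / {g}

Liveness:
  b0: in=∅ out={g,u}
  b1: in={g,u} out={g,u,w}
  b2: in={u} out=∅
  b3: in={u} out={q,u,w}
  b4: in={q,u,w} out={g,q,u,w}
  b5: in={g,u,w} out={g,q,u,w}
  b6: in={g,q,u,w} out={g,u}
  b7: in={g,u} out={g}
  b8: in={g} out=∅

live-out(b5) = ["g", "q", "u", "w"]

Answer: ["g", "q", "u", "w"]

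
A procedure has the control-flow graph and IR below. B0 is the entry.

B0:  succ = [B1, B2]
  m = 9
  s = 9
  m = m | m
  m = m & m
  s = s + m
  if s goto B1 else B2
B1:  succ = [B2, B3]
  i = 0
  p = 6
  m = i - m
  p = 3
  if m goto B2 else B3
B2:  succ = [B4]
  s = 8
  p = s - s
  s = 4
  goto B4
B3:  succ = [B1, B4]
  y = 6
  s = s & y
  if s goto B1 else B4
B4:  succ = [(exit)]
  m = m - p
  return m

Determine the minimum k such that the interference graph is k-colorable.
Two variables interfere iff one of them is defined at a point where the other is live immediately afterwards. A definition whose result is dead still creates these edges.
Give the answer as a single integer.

Answer: 4

Derivation:
def/use:
  B0: {m,s} / ∅
  B1: {i,m,p} / {m}
  B2: {p,s} / ∅
  B3: {s,y} / {s}
  B4: {m} / {m,p}

Live sets:
  B0 li=∅ lo={m,s}
  B1 li={m,s} lo={m,p,s}
  B2 li={m} lo={m,p}
  B3 li={m,p,s} lo={m,p,s}
  B4 li={m,p} lo=∅

Interfere edges:
  i↔{m,p,s}
  m↔{i,p,s,y}
  p↔{i,m,s,y}
  s↔{i,m,p,y}
  y↔{m,p,s}

Chromatic number:
  lower bound: {i,m,p,s} mutually conflict ⇒ χ ≥ 4
  4-colouring: c0={m}  c1={p}  c2={s}  c3={i,y}
  χ = 4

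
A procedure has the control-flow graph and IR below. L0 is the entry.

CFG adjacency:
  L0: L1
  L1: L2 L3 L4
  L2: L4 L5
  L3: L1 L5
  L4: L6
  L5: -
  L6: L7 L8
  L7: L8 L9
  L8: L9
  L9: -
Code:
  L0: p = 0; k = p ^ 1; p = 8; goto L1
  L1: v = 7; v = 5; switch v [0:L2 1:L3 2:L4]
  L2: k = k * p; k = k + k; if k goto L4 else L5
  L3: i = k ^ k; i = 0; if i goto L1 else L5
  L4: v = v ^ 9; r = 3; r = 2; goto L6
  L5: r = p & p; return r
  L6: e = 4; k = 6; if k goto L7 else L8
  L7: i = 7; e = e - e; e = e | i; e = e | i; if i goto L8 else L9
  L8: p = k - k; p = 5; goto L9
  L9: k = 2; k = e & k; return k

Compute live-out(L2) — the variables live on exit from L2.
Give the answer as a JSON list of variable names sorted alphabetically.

Block summaries:
  L0 def {k,p} use ∅
  L1 def {v} use ∅
  L2 def {k} use {k,p}
  L3 def {i} use {k}
  L4 def {r,v} use {v}
  L5 def {r} use {p}
  L6 def {e,k} use ∅
  L7 def {e,i} use {e}
  L8 def {p} use {k}
  L9 def {k} use {e}

Liveness:
  live L0: ∅→{k,p}
  live L1: {k,p}→{k,p,v}
  live L2: {k,p,v}→{p,v}
  live L3: {k,p}→{k,p}
  live L4: {v}→∅
  live L5: {p}→∅
  live L6: ∅→{e,k}
  live L7: {e,k}→{e,k}
  live L8: {e,k}→{e}
  live L9: {e}→∅

live-out(L2) = ["p", "v"]

Answer: ["p", "v"]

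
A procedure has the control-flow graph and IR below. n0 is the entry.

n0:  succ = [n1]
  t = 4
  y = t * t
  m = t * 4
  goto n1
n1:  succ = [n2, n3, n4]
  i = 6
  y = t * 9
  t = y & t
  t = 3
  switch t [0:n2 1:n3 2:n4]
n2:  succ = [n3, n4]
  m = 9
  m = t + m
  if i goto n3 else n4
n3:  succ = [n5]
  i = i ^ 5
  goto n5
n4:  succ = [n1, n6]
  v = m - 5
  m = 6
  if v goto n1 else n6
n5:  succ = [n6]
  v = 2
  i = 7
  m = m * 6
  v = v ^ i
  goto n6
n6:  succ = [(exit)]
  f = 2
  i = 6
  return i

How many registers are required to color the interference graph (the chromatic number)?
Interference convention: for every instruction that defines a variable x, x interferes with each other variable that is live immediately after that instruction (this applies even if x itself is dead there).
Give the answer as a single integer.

Block summaries:
  n0: def={m,t,y} ue=∅
  n1: def={i,t,y} ue={t}
  n2: def={m} ue={i,t}
  n3: def={i} ue={i}
  n4: def={m,v} ue={m}
  n5: def={i,m,v} ue={m}
  n6: def={f,i} ue=∅

Liveness:
  n0: in=∅ out={m,t}
  n1: in={m,t} out={i,m,t}
  n2: in={i,t} out={i,m,t}
  n3: in={i,m} out={m}
  n4: in={m,t} out={m,t}
  n5: in={m} out=∅
  n6: in=∅ out=∅

Conflict graph:
  f: ∅
  i: {m,t,v,y}
  m: {i,t,v,y}
  t: {i,m,v,y}
  v: {i,m,t}
  y: {i,m,t}

Chromatic number:
  {i,m,t,v} pairwise interfere (4-clique) ⇒ χ ≥ 4
  assign f→c0 i→c0 m→c1 t→c2 v→c3 y→c3 — no edge inside a register ⇒ χ ≤ 4
  χ = 4

Answer: 4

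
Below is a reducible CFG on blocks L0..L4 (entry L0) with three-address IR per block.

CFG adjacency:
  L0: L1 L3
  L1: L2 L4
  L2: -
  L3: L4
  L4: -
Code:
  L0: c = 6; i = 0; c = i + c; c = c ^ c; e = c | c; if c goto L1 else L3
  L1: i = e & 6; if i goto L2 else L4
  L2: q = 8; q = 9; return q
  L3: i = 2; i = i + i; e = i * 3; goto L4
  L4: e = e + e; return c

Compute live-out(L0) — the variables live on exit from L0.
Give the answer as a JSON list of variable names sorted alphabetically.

def/use:
  L0 def {c,e,i} use ∅
  L1 def {i} use {e}
  L2 def {q} use ∅
  L3 def {e,i} use ∅
  L4 def {e} use {c,e}

Liveness:
  L0 li=∅ lo={c,e}
  L1 li={c,e} lo={c,e}
  L2 li=∅ lo=∅
  L3 li={c} lo={c,e}
  L4 li={c,e} lo=∅

live-out(L0) = ["c", "e"]

Answer: ["c", "e"]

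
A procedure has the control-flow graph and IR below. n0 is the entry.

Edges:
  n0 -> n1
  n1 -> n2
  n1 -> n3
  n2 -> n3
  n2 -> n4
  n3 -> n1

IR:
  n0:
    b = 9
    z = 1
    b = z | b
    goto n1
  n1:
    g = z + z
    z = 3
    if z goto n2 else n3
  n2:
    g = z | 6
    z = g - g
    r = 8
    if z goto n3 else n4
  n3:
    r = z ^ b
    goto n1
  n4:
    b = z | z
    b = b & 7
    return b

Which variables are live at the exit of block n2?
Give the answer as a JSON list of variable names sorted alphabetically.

def/use:
  n0 def {b,z} use ∅
  n1 def {g,z} use {z}
  n2 def {g,r,z} use {z}
  n3 def {r} use {b,z}
  n4 def {b} use {z}

Liveness:
  n0: in=∅ out={b,z}
  n1: in={b,z} out={b,z}
  n2: in={b,z} out={b,z}
  n3: in={b,z} out={b,z}
  n4: in={z} out=∅

live-out(n2) = ["b", "z"]

Answer: ["b", "z"]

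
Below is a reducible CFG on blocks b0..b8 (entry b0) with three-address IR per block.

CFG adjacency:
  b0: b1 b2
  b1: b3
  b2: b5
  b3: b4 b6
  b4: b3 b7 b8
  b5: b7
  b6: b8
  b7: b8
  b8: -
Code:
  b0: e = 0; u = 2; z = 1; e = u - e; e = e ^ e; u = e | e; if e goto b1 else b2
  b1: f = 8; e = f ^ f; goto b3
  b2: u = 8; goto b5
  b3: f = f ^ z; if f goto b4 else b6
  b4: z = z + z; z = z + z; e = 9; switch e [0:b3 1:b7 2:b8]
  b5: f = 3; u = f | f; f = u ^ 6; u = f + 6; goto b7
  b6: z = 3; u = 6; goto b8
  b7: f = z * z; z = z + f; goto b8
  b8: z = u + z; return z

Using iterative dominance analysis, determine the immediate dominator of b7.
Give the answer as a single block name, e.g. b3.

idom tree: b1←b0 b2←b0 b3←b1 b4←b3 b5←b2 b6←b3 b7←b0 b8←b0
Dom at joins:
  b3: preds {b1,b4}: {b0,b1} ∩ {b0,b1,b3,b4} = {b0,b1}; idom=b1
  b7: preds {b4,b5}: {b0,b1,b3,b4} ∩ {b0,b2,b5} = {b0}; idom=b0
  b8: preds {b4,b6,b7}: {b0,b1,b3,b4} ∩ {b0,b1,b3,b6} ∩ {b0,b7} = {b0}; idom=b0

idom(b7) = b0

Answer: b0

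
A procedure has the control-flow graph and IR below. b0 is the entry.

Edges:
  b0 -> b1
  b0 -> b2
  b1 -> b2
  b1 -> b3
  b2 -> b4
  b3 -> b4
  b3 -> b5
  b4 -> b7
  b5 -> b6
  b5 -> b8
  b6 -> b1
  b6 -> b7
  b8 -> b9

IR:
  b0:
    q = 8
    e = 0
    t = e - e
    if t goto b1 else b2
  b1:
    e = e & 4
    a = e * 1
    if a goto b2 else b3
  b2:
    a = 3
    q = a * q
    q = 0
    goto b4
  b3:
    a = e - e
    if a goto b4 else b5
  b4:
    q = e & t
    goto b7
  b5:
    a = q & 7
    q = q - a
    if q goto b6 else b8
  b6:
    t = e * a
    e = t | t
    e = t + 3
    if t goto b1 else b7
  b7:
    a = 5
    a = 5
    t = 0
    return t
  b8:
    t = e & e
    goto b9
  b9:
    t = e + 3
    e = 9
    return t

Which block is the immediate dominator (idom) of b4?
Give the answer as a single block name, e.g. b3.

Answer: b0

Derivation:
idom tree: b1←b0 b2←b0 b3←b1 b4←b0 b5←b3 b6←b5 b7←b0 b8←b5 b9←b8
Join-block Dom:
  b1: preds {b0,b6}: {b0} ∩ {b0,b1,b3,b5,b6} = {b0}; idom=b0
  b2: preds {b0,b1}: {b0} ∩ {b0,b1} = {b0}; idom=b0
  b4: preds {b2,b3}: {b0,b2} ∩ {b0,b1,b3} = {b0}; idom=b0
  b7: preds {b4,b6}: {b0,b4} ∩ {b0,b1,b3,b5,b6} = {b0}; idom=b0

idom(b4) = b0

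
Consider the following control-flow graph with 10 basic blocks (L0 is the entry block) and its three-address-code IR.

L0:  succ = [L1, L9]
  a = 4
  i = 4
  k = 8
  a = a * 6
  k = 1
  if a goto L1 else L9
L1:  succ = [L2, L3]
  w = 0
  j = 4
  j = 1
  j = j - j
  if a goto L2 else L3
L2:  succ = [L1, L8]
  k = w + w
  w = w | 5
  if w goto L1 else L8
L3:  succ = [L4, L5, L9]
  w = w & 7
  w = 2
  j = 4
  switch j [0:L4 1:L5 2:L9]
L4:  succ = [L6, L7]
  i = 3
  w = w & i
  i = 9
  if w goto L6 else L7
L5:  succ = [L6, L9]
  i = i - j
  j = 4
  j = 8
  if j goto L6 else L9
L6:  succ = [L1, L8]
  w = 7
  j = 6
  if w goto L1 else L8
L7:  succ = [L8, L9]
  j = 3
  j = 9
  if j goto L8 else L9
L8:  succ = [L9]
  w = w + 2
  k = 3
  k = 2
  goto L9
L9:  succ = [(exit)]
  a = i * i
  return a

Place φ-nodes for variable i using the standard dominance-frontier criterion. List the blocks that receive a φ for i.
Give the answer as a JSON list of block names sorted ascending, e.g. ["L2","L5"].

Answer: ["L1", "L6", "L8", "L9"]

Analysis:
idom tree: L1←L0 L2←L1 L3←L1 L4←L3 L5←L3 L6←L3 L7←L4 L8←L1 L9←L0
Join-block Dom:
  L1: preds {L0,L2,L6}: {L0} ∩ {L0,L1,L2} ∩ {L0,L1,L3,L6} = {L0}; idom=L0
  L6: preds {L4,L5}: {L0,L1,L3,L4} ∩ {L0,L1,L3,L5} = {L0,L1,L3}; idom=L3
  L8: preds {L2,L6,L7}: {L0,L1,L2} ∩ {L0,L1,L3,L6} ∩ {L0,L1,L3,L4,L7} = {L0,L1}; idom=L1
  L9: preds {L0,L3,L5,L7,L8}: {L0} ∩ {L0,L1,L3} ∩ {L0,L1,L3,L5} ∩ {L0,L1,L3,L4,L7} ∩ {L0,L1,L8} = {L0}; idom=L0

Frontier:
  join L1 pred L0: · stop@L0
  join L1 pred L2: L2→L1 stop@L0
  join L1 pred L6: L6→L3→L1 stop@L0
  join L6 pred L4: L4 stop@L3
  join L6 pred L5: L5 stop@L3
  join L8 pred L2: L2 stop@L1
  join L8 pred L6: L6→L3 stop@L1
  join L8 pred L7: L7→L4→L3 stop@L1
  join L9 pred L0: · stop@L0
  join L9 pred L3: L3→L1 stop@L0
  join L9 pred L5: L5→L3→L1 stop@L0
  join L9 pred L7: L7→L4→L3→L1 stop@L0
  join L9 pred L8: L8→L1 stop@L0
  L0: DF=∅
  L1: DF={L1,L9}
  L2: DF={L1,L8}
  L3: DF={L1,L8,L9}
  L4: DF={L6,L8,L9}
  L5: DF={L6,L9}
  L6: DF={L1,L8}
  L7: DF={L8,L9}
  L8: DF={L9}
  L9: DF=∅

φ for i: defs {L0,L4,L5}
  DF⁺ = {L1,L6,L8,L9}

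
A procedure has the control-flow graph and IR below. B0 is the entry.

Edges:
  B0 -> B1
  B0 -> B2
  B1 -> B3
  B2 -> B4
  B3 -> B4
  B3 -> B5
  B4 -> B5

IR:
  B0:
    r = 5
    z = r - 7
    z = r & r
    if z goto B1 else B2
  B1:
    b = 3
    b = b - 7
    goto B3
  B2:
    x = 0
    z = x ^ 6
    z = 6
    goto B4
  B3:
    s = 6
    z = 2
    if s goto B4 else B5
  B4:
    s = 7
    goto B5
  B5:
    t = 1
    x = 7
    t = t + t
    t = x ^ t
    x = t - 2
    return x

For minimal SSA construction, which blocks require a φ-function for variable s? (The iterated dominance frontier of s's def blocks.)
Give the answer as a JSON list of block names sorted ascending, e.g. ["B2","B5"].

Answer: ["B4", "B5"]

Derivation:
idom tree: B1←B0 B2←B0 B3←B1 B4←B0 B5←B0
Join-block Dom:
  B4: preds {B2,B3}: {B0,B2} ∩ {B0,B1,B3} = {B0}; idom=B0
  B5: preds {B3,B4}: {B0,B1,B3} ∩ {B0,B4} = {B0}; idom=B0

Frontier:
  join B4 pred B2: B2 stop@B0
  join B4 pred B3: B3→B1 stop@B0
  join B5 pred B3: B3→B1 stop@B0
  join B5 pred B4: B4 stop@B0
  B0 → ∅
  B1 → {B4,B5}
  B2 → {B4}
  B3 → {B4,B5}
  B4 → {B5}
  B5 → ∅

φ for s: defs {B3,B4}
  DF⁺ = {B4,B5}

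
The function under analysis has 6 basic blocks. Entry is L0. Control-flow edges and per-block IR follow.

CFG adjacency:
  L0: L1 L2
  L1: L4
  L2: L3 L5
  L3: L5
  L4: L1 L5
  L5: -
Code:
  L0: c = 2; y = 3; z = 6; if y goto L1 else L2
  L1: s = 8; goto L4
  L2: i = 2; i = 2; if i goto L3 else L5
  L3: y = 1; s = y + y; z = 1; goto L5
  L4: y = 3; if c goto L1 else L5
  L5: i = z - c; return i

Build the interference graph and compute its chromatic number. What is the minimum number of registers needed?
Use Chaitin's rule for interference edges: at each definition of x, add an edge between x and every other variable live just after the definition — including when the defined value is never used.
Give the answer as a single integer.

Answer: 3

Working:
def/use:
  L0: def={c,y,z} ue=∅
  L1: def={s} ue=∅
  L2: def={i} ue=∅
  L3: def={s,y,z} ue=∅
  L4: def={y} ue={c}
  L5: def={i} ue={c,z}

Liveness:
  L0 li=∅ lo={c,z}
  L1 li={c,z} lo={c,z}
  L2 li={c,z} lo={c,z}
  L3 li={c} lo={c,z}
  L4 li={c,z} lo={c,z}
  L5 li={c,z} lo=∅

Interfere edges:
  c — {i,s,y,z}
  i — {c,z}
  s — {c,z}
  y — {c,z}
  z — {c,i,s,y}

Chromatic number:
  {c,i,z} pairwise interfere (3-clique) ⇒ χ ≥ 3
  3-colouring: c0={c}  c1={z}  c2={i,s,y}
  χ = 3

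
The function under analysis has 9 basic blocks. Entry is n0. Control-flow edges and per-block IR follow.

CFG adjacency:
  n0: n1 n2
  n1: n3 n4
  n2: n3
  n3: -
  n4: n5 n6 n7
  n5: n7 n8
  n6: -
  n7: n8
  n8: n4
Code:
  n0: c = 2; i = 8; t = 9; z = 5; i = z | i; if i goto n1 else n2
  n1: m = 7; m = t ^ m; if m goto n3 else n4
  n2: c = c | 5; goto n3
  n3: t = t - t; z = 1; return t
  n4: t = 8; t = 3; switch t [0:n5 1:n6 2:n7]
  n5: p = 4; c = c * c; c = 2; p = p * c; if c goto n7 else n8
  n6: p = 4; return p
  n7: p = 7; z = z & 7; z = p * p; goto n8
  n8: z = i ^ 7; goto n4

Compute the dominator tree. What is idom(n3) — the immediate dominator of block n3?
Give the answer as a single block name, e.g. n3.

Answer: n0

Analysis:
idom tree: n1←n0 n2←n0 n3←n0 n4←n1 n5←n4 n6←n4 n7←n4 n8←n4
Dom at joins:
  n3: preds {n1,n2}: {n0,n1} ∩ {n0,n2} = {n0}; idom=n0
  n4: preds {n1,n8}: {n0,n1} ∩ {n0,n1,n4,n8} = {n0,n1}; idom=n1
  n7: preds {n4,n5}: {n0,n1,n4} ∩ {n0,n1,n4,n5} = {n0,n1,n4}; idom=n4
  n8: preds {n5,n7}: {n0,n1,n4,n5} ∩ {n0,n1,n4,n7} = {n0,n1,n4}; idom=n4

idom(n3) = n0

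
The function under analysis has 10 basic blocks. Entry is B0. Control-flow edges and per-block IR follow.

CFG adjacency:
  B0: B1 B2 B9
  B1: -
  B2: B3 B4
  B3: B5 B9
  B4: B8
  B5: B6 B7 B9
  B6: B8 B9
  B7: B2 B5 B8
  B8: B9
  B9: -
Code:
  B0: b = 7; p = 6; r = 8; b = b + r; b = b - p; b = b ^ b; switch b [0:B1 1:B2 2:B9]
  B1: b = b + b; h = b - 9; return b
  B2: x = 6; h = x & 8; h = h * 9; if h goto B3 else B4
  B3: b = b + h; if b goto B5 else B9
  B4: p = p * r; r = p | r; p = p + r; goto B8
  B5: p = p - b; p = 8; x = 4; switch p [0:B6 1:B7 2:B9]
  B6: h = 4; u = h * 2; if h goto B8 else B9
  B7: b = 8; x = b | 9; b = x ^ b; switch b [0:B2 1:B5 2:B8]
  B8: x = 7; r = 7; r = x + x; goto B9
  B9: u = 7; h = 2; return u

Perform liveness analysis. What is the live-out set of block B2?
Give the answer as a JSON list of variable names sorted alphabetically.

Answer: ["b", "h", "p", "r"]

Working:
def/use:
  B0 def {b,p,r} use ∅
  B1 def {b,h} use {b}
  B2 def {h,x} use ∅
  B3 def {b} use {b,h}
  B4 def {p,r} use {p,r}
  B5 def {p,x} use {b,p}
  B6 def {h,u} use ∅
  B7 def {b,x} use ∅
  B8 def {r,x} use ∅
  B9 def {h,u} use ∅

Backward fixpoint:
  B0: in=∅ out={b,p,r}
  B1: in={b} out=∅
  B2: in={b,p,r} out={b,h,p,r}
  B3: in={b,h,p,r} out={b,p,r}
  B4: in={p,r} out=∅
  B5: in={b,p,r} out={p,r}
  B6: in=∅ out=∅
  B7: in={p,r} out={b,p,r}
  B8: in=∅ out=∅
  B9: in=∅ out=∅

live-out(B2) = ["b", "h", "p", "r"]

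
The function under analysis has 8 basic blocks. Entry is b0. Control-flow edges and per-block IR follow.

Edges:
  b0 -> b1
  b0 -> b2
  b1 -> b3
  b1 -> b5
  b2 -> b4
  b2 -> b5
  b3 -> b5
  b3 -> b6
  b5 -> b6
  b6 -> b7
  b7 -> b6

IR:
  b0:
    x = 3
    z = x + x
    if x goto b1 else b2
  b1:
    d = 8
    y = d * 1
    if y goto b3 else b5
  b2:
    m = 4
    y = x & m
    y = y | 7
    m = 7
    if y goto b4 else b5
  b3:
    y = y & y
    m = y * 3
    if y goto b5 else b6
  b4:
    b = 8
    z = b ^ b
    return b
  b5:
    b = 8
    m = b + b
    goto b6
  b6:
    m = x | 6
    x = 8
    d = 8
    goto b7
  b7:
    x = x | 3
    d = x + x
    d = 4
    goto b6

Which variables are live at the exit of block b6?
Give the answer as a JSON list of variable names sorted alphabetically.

Answer: ["x"]

Working:
Block summaries:
  b0: {x,z} / ∅
  b1: {d,y} / ∅
  b2: {m,y} / {x}
  b3: {m,y} / {y}
  b4: {b,z} / ∅
  b5: {b,m} / ∅
  b6: {d,m,x} / {x}
  b7: {d,x} / {x}

Live sets:
  live b0: ∅→{x}
  live b1: {x}→{x,y}
  live b2: {x}→{x}
  live b3: {x,y}→{x}
  live b4: ∅→∅
  live b5: {x}→{x}
  live b6: {x}→{x}
  live b7: {x}→{x}

live-out(b6) = ["x"]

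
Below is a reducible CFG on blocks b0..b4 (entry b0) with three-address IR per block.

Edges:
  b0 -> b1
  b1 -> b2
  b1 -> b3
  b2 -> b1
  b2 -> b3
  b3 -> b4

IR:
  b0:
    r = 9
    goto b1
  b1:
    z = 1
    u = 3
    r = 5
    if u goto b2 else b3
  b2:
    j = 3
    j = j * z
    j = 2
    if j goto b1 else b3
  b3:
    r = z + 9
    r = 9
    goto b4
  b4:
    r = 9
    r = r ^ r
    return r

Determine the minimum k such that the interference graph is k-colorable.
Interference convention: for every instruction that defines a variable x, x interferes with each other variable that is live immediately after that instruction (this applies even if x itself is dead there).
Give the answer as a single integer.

Answer: 3

Analysis:
Block summaries:
  b0 def {r} use ∅
  b1 def {r,u,z} use ∅
  b2 def {j} use {z}
  b3 def {r} use {z}
  b4 def {r} use ∅

Liveness:
  b0: in=∅ out=∅
  b1: in=∅ out={z}
  b2: in={z} out={z}
  b3: in={z} out=∅
  b4: in=∅ out=∅

Interfere edges:
  j↔{z}
  r↔{u,z}
  u↔{r,z}
  z↔{j,r,u}

Registers:
  clique {r,u,z} ⇒ need ≥ 3
  3-colouring: c0={z}  c1={j,r}  c2={u}
  χ = 3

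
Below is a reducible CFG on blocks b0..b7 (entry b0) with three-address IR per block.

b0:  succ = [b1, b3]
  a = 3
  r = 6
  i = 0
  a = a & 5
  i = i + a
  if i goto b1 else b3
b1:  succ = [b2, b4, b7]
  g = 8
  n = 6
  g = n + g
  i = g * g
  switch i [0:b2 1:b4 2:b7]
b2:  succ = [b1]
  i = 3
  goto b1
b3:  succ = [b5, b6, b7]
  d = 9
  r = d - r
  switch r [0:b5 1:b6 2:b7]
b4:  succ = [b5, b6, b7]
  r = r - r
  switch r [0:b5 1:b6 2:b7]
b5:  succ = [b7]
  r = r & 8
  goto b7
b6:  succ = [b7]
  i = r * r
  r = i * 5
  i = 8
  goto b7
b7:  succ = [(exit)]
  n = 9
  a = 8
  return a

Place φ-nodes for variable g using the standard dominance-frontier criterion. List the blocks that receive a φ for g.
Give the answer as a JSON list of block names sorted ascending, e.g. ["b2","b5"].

idom tree: b1←b0 b2←b1 b3←b0 b4←b1 b5←b0 b6←b0 b7←b0
Join-block Dom:
  b1: preds {b0,b2}: {b0} ∩ {b0,b1,b2} = {b0}; idom=b0
  b5: preds {b3,b4}: {b0,b3} ∩ {b0,b1,b4} = {b0}; idom=b0
  b6: preds {b3,b4}: {b0,b3} ∩ {b0,b1,b4} = {b0}; idom=b0
  b7: preds {b1,b3,b4,b5,b6}: {b0,b1} ∩ {b0,b3} ∩ {b0,b1,b4} ∩ {b0,b5} ∩ {b0,b6} = {b0}; idom=b0

DF walk-up:
  b1←b0: walk · to b0
  b1←b2: walk b2→b1 to b0
  b5←b3: walk b3 to b0
  b5←b4: walk b4→b1 to b0
  b6←b3: walk b3 to b0
  b6←b4: walk b4→b1 to b0
  b7←b1: walk b1 to b0
  b7←b3: walk b3 to b0
  b7←b4: walk b4→b1 to b0
  b7←b5: walk b5 to b0
  b7←b6: walk b6 to b0
  b0 → ∅
  b1 → {b1,b5,b6,b7}
  b2 → {b1}
  b3 → {b5,b6,b7}
  b4 → {b5,b6,b7}
  b5 → {b7}
  b6 → {b7}
  b7 → ∅

φ for g: defs {b1}
  DF⁺ = {b1,b5,b6,b7}

Answer: ["b1", "b5", "b6", "b7"]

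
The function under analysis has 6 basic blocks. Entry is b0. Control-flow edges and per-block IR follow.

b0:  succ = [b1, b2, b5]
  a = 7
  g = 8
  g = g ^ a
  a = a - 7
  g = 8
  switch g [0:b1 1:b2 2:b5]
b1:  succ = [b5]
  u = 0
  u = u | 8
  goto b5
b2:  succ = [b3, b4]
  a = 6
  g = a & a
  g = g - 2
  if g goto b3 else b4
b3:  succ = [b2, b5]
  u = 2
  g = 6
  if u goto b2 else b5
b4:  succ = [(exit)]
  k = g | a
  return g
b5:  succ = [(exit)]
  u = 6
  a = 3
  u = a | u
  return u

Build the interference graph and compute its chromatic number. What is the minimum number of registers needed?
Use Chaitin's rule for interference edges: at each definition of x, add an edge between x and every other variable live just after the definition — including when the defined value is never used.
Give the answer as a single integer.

Answer: 3

Derivation:
Per-block:
  b0: def={a,g} ue=∅
  b1: def={u} ue=∅
  b2: def={a,g} ue=∅
  b3: def={g,u} ue=∅
  b4: def={k} ue={a,g}
  b5: def={a,u} ue=∅

Backward fixpoint:
  live b0: ∅→∅
  live b1: ∅→∅
  live b2: ∅→{a,g}
  live b3: ∅→∅
  live b4: {a,g}→∅
  live b5: ∅→∅

Interference:
  a: {g,u}
  g: {a,k,u}
  k: {g}
  u: {a,g}

Colouring:
  clique {a,g,u} ⇒ need ≥ 3
  3-colouring: R0={g}  R1={a,k}  R2={u}
  χ = 3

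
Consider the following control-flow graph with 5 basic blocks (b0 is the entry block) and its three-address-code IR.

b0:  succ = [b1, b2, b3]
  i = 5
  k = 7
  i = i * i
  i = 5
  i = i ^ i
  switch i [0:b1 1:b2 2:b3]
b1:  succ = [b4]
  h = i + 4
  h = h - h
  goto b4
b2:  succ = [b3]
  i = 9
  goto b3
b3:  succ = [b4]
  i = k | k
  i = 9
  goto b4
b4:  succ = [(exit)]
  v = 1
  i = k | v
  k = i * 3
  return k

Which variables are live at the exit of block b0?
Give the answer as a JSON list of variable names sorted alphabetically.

Answer: ["i", "k"]

Working:
Per-block:
  b0 def {i,k} use ∅
  b1 def {h} use {i}
  b2 def {i} use ∅
  b3 def {i} use {k}
  b4 def {i,k,v} use {k}

Live sets:
  live b0: ∅→{i,k}
  live b1: {i,k}→{k}
  live b2: {k}→{k}
  live b3: {k}→{k}
  live b4: {k}→∅

live-out(b0) = ["i", "k"]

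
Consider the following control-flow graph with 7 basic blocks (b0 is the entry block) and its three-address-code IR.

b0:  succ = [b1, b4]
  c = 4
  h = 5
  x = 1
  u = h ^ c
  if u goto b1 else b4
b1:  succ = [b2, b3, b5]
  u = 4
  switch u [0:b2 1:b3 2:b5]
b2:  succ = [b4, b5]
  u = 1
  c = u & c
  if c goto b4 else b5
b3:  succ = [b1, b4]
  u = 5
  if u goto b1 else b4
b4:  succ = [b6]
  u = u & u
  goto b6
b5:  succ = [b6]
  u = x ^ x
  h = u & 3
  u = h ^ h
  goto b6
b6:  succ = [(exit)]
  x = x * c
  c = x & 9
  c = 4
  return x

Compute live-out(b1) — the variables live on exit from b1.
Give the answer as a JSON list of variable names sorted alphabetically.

Answer: ["c", "x"]

Working:
Block summaries:
  b0: {c,h,u,x} / ∅
  b1: {u} / ∅
  b2: {c,u} / {c}
  b3: {u} / ∅
  b4: {u} / {u}
  b5: {h,u} / {x}
  b6: {c,x} / {c,x}

Liveness:
  b0: in=∅ out={c,u,x}
  b1: in={c,x} out={c,x}
  b2: in={c,x} out={c,u,x}
  b3: in={c,x} out={c,u,x}
  b4: in={c,u,x} out={c,x}
  b5: in={c,x} out={c,x}
  b6: in={c,x} out=∅

live-out(b1) = ["c", "x"]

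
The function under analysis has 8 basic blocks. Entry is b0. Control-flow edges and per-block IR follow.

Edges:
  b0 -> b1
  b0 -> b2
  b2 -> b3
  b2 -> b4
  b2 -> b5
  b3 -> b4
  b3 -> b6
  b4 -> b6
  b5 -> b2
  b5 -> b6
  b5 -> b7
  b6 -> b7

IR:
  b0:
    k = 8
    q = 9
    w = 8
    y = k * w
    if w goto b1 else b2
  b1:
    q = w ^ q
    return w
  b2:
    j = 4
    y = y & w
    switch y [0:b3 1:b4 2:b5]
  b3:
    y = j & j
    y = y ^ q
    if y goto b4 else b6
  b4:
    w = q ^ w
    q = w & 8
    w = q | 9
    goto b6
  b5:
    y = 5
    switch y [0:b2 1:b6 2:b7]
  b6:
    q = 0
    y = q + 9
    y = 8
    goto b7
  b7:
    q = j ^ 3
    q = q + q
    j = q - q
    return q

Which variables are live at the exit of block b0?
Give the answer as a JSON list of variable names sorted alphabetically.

Answer: ["q", "w", "y"]

Analysis:
Block summaries:
  b0: def={k,q,w,y} ue=∅
  b1: def={q} ue={q,w}
  b2: def={j,y} ue={w,y}
  b3: def={y} ue={j,q}
  b4: def={q,w} ue={q,w}
  b5: def={y} ue=∅
  b6: def={q,y} ue=∅
  b7: def={j,q} ue={j}

Backward fixpoint:
  b0: in=∅ out={q,w,y}
  b1: in={q,w} out=∅
  b2: in={q,w,y} out={j,q,w}
  b3: in={j,q,w} out={j,q,w}
  b4: in={j,q,w} out={j}
  b5: in={j,q,w} out={j,q,w,y}
  b6: in={j} out={j}
  b7: in={j} out=∅

live-out(b0) = ["q", "w", "y"]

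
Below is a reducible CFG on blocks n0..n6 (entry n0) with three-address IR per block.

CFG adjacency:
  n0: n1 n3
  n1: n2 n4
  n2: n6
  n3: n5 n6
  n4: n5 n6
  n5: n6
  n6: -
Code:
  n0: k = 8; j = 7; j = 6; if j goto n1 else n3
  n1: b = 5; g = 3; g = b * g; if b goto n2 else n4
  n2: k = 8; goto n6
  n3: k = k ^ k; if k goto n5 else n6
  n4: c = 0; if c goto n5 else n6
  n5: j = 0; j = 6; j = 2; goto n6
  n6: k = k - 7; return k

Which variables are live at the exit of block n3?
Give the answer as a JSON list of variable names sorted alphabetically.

Answer: ["k"]

Working:
Block summaries:
  n0: {j,k} / ∅
  n1: {b,g} / ∅
  n2: {k} / ∅
  n3: {k} / {k}
  n4: {c} / ∅
  n5: {j} / ∅
  n6: {k} / {k}

Live sets:
  live n0: ∅→{k}
  live n1: {k}→{k}
  live n2: ∅→{k}
  live n3: {k}→{k}
  live n4: {k}→{k}
  live n5: {k}→{k}
  live n6: {k}→∅

live-out(n3) = ["k"]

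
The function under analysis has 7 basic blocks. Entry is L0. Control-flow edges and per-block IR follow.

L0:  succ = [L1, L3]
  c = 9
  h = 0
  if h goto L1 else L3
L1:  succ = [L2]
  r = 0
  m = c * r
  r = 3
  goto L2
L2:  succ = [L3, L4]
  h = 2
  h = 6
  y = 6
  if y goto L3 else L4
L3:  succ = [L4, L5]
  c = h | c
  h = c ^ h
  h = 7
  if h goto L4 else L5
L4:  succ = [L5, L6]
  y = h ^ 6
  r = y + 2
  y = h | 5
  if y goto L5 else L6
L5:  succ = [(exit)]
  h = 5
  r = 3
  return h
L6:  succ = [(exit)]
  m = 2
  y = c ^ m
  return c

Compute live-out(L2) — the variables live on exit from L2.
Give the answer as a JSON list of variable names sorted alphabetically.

Answer: ["c", "h"]

Analysis:
Block summaries:
  L0: def={c,h} ue=∅
  L1: def={m,r} ue={c}
  L2: def={h,y} ue=∅
  L3: def={c,h} ue={c,h}
  L4: def={r,y} ue={h}
  L5: def={h,r} ue=∅
  L6: def={m,y} ue={c}

Liveness:
  L0 li=∅ lo={c,h}
  L1 li={c} lo={c}
  L2 li={c} lo={c,h}
  L3 li={c,h} lo={c,h}
  L4 li={c,h} lo={c}
  L5 li=∅ lo=∅
  L6 li={c} lo=∅

live-out(L2) = ["c", "h"]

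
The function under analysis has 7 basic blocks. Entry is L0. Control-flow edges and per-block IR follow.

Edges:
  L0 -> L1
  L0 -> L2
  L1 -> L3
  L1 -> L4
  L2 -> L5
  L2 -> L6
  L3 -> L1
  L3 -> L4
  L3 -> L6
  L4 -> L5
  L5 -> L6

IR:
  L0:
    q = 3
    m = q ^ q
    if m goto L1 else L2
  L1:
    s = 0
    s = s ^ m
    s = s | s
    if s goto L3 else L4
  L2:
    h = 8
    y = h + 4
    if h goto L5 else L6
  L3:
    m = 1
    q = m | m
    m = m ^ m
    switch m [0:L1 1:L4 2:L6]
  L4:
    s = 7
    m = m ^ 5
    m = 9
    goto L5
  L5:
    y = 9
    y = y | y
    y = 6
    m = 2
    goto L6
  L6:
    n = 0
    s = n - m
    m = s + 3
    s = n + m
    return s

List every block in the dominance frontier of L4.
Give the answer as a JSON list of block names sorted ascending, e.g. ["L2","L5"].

Answer: ["L5"]

Working:
idom tree: L1←L0 L2←L0 L3←L1 L4←L1 L5←L0 L6←L0
Dom∩ at merges:
  L1: preds {L0,L3}: {L0} ∩ {L0,L1,L3} = {L0}; idom=L0
  L4: preds {L1,L3}: {L0,L1} ∩ {L0,L1,L3} = {L0,L1}; idom=L1
  L5: preds {L2,L4}: {L0,L2} ∩ {L0,L1,L4} = {L0}; idom=L0
  L6: preds {L2,L3,L5}: {L0,L2} ∩ {L0,L1,L3} ∩ {L0,L5} = {L0}; idom=L0

DF walk-up:
  L1←L0: walk · to L0
  L1←L3: walk L3→L1 to L0
  L4←L1: walk · to L1
  L4←L3: walk L3 to L1
  L5←L2: walk L2 to L0
  L5←L4: walk L4→L1 to L0
  L6←L2: walk L2 to L0
  L6←L3: walk L3→L1 to L0
  L6←L5: walk L5 to L0
  DF(L0)=∅
  DF(L1)={L1,L5,L6}
  DF(L2)={L5,L6}
  DF(L3)={L1,L4,L6}
  DF(L4)={L5}
  DF(L5)={L6}
  DF(L6)=∅

DF(L4) = ["L5"]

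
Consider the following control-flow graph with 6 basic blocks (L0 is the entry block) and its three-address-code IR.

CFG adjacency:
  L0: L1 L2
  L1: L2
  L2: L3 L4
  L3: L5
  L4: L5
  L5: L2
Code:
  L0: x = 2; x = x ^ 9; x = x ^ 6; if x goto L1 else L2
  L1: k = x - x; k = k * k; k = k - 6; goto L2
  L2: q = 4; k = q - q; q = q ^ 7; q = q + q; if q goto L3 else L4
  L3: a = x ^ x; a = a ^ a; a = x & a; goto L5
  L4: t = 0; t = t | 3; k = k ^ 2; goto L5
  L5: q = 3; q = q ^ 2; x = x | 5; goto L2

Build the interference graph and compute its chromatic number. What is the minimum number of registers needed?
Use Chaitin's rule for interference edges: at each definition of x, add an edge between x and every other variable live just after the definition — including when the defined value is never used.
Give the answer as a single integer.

Answer: 3

Working:
Block summaries:
  L0: def={x} ue=∅
  L1: def={k} ue={x}
  L2: def={k,q} ue=∅
  L3: def={a} ue={x}
  L4: def={k,t} ue={k}
  L5: def={q,x} ue={x}

Live sets:
  live L0: ∅→{x}
  live L1: {x}→{x}
  live L2: {x}→{k,x}
  live L3: {x}→{x}
  live L4: {k,x}→{x}
  live L5: {x}→{x}

Interference:
  a↔{x}
  k↔{q,t,x}
  q↔{k,x}
  t↔{k,x}
  x↔{a,k,q,t}

Registers:
  lower bound: {k,q,x} mutually conflict ⇒ χ ≥ 3
  3-colouring: r0={x}  r1={a,k}  r2={q,t}
  χ = 3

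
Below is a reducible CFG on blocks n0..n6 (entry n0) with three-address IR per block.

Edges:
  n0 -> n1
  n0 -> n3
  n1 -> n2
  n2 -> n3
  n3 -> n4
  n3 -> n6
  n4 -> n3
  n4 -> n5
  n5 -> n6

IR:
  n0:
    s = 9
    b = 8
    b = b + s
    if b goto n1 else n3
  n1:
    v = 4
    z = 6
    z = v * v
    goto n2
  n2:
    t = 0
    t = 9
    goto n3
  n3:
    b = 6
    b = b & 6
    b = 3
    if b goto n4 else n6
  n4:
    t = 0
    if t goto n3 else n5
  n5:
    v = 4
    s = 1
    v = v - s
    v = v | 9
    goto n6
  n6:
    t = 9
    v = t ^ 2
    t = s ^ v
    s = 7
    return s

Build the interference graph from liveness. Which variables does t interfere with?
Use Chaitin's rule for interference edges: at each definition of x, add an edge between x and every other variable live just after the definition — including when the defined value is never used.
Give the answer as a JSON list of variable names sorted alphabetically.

Answer: ["s"]

Working:
Block summaries:
  n0 def {b,s} use ∅
  n1 def {v,z} use ∅
  n2 def {t} use ∅
  n3 def {b} use ∅
  n4 def {t} use ∅
  n5 def {s,v} use ∅
  n6 def {s,t,v} use {s}

Live sets:
  n0: in=∅ out={s}
  n1: in={s} out={s}
  n2: in={s} out={s}
  n3: in={s} out={s}
  n4: in={s} out={s}
  n5: in=∅ out={s}
  n6: in={s} out=∅

Conflict graph:
  b↔{s}
  s↔{b,t,v,z}
  t↔{s}
  v↔{s,z}
  z↔{s,v}

N(t) = ["s"]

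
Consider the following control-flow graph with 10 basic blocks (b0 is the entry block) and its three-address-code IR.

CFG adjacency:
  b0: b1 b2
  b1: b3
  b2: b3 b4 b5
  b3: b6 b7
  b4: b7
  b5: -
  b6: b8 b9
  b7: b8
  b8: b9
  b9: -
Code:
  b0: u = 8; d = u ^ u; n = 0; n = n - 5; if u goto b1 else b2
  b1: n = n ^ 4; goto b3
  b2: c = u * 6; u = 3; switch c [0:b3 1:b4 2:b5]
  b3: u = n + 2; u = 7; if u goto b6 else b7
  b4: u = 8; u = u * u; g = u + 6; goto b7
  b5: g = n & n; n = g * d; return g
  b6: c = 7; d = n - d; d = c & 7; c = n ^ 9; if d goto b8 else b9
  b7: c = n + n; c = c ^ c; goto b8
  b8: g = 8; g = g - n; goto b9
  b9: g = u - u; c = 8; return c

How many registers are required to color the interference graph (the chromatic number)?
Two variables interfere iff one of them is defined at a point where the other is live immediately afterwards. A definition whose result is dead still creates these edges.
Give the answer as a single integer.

def/use:
  b0 def {d,n,u} use ∅
  b1 def {n} use {n}
  b2 def {c,u} use {u}
  b3 def {u} use {n}
  b4 def {g,u} use ∅
  b5 def {g,n} use {d,n}
  b6 def {c,d} use {d,n}
  b7 def {c} use {n}
  b8 def {g} use {n}
  b9 def {c,g} use {u}

Live sets:
  b0 li=∅ lo={d,n,u}
  b1 li={d,n} lo={d,n}
  b2 li={d,n,u} lo={d,n}
  b3 li={d,n} lo={d,n,u}
  b4 li={n} lo={n,u}
  b5 li={d,n} lo=∅
  b6 li={d,n,u} lo={n,u}
  b7 li={n,u} lo={n,u}
  b8 li={n,u} lo={u}
  b9 li={u} lo=∅

Interference:
  c — {d,n,u}
  d — {c,g,n,u}
  g — {d,n,u}
  n — {c,d,g,u}
  u — {c,d,g,n}

Registers:
  lower bound: {c,d,n,u} mutually conflict ⇒ χ ≥ 4
  4-colouring: r0={d}  r1={n}  r2={u}  r3={c,g}
  χ = 4

Answer: 4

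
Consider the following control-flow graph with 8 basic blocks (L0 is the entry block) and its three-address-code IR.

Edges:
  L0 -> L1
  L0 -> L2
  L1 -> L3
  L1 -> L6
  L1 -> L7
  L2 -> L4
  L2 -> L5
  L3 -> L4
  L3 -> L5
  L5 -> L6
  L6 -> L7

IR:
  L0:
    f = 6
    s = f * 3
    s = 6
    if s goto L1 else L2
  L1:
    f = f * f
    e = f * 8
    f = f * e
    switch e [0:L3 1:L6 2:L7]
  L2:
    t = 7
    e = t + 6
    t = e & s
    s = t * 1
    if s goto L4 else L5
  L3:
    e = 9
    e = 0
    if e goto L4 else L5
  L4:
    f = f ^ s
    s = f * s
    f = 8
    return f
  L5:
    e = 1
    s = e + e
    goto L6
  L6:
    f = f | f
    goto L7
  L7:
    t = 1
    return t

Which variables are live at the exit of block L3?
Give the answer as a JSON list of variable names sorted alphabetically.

Answer: ["f", "s"]

Analysis:
Block summaries:
  L0 def {f,s} use ∅
  L1 def {e,f} use {f}
  L2 def {e,s,t} use {s}
  L3 def {e} use ∅
  L4 def {f,s} use {f,s}
  L5 def {e,s} use ∅
  L6 def {f} use {f}
  L7 def {t} use ∅

Backward fixpoint:
  live L0: ∅→{f,s}
  live L1: {f,s}→{f,s}
  live L2: {f,s}→{f,s}
  live L3: {f,s}→{f,s}
  live L4: {f,s}→∅
  live L5: {f}→{f}
  live L6: {f}→∅
  live L7: ∅→∅

live-out(L3) = ["f", "s"]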